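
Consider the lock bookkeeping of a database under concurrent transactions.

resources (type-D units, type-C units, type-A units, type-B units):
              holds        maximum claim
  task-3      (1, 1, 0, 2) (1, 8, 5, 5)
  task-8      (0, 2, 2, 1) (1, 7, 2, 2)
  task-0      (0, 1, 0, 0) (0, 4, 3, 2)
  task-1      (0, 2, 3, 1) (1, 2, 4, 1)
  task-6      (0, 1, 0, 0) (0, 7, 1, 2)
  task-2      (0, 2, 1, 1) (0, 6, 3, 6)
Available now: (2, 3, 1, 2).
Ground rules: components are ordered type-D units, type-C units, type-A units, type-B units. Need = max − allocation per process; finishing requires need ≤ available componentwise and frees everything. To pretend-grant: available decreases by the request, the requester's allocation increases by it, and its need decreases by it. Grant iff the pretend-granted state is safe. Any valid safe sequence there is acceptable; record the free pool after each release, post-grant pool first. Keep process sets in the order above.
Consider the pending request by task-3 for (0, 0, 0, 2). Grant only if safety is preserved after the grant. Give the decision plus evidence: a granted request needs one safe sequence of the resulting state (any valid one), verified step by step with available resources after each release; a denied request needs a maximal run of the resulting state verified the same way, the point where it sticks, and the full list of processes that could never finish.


GRANT — the state after the grant stays safe, e.g. via task-1, task-8, task-6, task-0, task-3, task-2.
Key observation: even at the reduced pool (2, 3, 1, 0), task-1 fits immediately, so safety survives the grant.
Check on the post-grant state, step by step:
  pool = (2, 3, 1, 0)
  run task-1 (needs (1, 0, 1, 0), free (2, 3, 1, 0)); after release of (0, 2, 3, 1) the pool is (2, 5, 4, 1)
  run task-8 (needs (1, 5, 0, 1), free (2, 5, 4, 1)); after release of (0, 2, 2, 1) the pool is (2, 7, 6, 2)
  run task-6 (needs (0, 6, 1, 2), free (2, 7, 6, 2)); after release of (0, 1, 0, 0) the pool is (2, 8, 6, 2)
  run task-0 (needs (0, 3, 3, 2), free (2, 8, 6, 2)); after release of (0, 1, 0, 0) the pool is (2, 9, 6, 2)
  run task-3 (needs (0, 7, 5, 1), free (2, 9, 6, 2)); after release of (1, 1, 0, 4) the pool is (3, 10, 6, 6)
  run task-2 (needs (0, 4, 2, 5), free (3, 10, 6, 6)); after release of (0, 2, 1, 1) the pool is (3, 12, 7, 7)


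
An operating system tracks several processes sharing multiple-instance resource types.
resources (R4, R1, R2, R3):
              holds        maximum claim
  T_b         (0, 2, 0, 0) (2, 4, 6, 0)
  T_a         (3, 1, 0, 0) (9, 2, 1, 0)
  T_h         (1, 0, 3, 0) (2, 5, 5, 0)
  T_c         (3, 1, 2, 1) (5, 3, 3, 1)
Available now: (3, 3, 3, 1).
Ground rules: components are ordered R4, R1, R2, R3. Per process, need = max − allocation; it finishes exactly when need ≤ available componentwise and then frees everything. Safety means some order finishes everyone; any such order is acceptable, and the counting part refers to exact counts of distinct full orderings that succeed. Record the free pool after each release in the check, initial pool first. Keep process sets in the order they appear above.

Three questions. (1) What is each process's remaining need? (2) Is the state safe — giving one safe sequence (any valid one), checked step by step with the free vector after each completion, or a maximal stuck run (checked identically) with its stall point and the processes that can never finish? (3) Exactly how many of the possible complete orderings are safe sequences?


(1) Need matrix, components ordered R4, R1, R2, R3:
  T_b: (2, 2, 6, 0)
  T_a: (6, 1, 1, 0)
  T_h: (1, 5, 2, 0)
  T_c: (2, 2, 1, 0)
(2) SAFE — a valid safe sequence is T_c, T_a, T_h, T_b.
Key observation: the order's first zero-slack moment is T_a ((6, 1, 1, 0) needed, (6, 4, 5, 2) free — a requested resource with nothing to spare).
Check, step by step:
  pool = (3, 3, 3, 1)
  T_c needs (2, 2, 1, 0) <= (3, 3, 3, 1) -> finishes; pool += (3, 1, 2, 1) = (6, 4, 5, 2)
  T_a needs (6, 1, 1, 0) <= (6, 4, 5, 2) -> finishes; pool += (3, 1, 0, 0) = (9, 5, 5, 2)
  T_h needs (1, 5, 2, 0) <= (9, 5, 5, 2) -> finishes; pool += (1, 0, 3, 0) = (10, 5, 8, 2)
  T_b needs (2, 2, 6, 0) <= (10, 5, 8, 2) -> finishes; pool += (0, 2, 0, 0) = (10, 7, 8, 2)
(3) Exactly 1 of the possible complete orderings is a safe sequence.


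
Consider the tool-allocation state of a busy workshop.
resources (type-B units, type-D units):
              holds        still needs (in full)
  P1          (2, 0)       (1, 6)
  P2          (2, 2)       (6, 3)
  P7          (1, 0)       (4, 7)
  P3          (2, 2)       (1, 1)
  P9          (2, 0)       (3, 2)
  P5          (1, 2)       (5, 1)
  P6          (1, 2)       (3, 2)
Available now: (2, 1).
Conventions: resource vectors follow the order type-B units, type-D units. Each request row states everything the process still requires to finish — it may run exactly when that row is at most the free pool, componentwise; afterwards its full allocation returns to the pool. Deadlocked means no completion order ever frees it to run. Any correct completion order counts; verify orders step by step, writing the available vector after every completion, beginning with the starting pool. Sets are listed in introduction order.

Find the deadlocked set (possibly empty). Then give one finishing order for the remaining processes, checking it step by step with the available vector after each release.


Nothing here is deadlocked.
Key observation: P3 fits the free pool immediately, and its release cascades until everyone finishes.
One completion order for the rest: P3, P6, P5, P9, P1, P7, P2. Verifying each step:
  pool = (2, 1)
  P3 needs (1, 1) <= (2, 1) -> finishes; pool += (2, 2) = (4, 3)
  P6 needs (3, 2) <= (4, 3) -> finishes; pool += (1, 2) = (5, 5)
  P5 needs (5, 1) <= (5, 5) -> finishes; pool += (1, 2) = (6, 7)
  P9 needs (3, 2) <= (6, 7) -> finishes; pool += (2, 0) = (8, 7)
  P1 needs (1, 6) <= (8, 7) -> finishes; pool += (2, 0) = (10, 7)
  P7 needs (4, 7) <= (10, 7) -> finishes; pool += (1, 0) = (11, 7)
  P2 needs (6, 3) <= (11, 7) -> finishes; pool += (2, 2) = (13, 9)


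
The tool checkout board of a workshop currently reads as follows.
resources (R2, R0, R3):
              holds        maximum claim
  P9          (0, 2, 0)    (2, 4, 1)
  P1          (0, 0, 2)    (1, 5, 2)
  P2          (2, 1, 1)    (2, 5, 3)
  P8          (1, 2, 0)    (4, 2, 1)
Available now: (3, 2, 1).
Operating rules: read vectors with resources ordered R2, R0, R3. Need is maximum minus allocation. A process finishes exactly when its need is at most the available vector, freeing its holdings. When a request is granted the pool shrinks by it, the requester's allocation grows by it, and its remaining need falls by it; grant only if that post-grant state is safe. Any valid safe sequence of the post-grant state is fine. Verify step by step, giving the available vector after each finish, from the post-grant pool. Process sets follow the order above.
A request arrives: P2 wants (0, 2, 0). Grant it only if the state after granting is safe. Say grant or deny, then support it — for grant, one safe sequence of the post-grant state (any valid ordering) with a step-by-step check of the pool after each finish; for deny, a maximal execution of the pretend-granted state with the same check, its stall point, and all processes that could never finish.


DENY. Granting would leave the state unsafe.
Key observation: after P8, P9 the pool peaks at (4, 4, 1), and each blocked process is short somewhere: P1 on R0; P2 on R3.
Pretend the grant happened; the run P8, P9 goes as far as possible. Walking it through:
  pool = (3, 0, 1)
  run P8 (needs (3, 0, 1), free (3, 0, 1)); after release of (1, 2, 0) the pool is (4, 2, 1)
  run P9 (needs (2, 2, 1), free (4, 2, 1)); after release of (0, 2, 0) the pool is (4, 4, 1)
  P1 still needs (1, 5, 0) but only (4, 4, 1) is free — short on R0
  P2 still needs (0, 2, 2) but only (4, 4, 1) is free — short on R3
Had the request been granted, P1 and P2 could never finish.


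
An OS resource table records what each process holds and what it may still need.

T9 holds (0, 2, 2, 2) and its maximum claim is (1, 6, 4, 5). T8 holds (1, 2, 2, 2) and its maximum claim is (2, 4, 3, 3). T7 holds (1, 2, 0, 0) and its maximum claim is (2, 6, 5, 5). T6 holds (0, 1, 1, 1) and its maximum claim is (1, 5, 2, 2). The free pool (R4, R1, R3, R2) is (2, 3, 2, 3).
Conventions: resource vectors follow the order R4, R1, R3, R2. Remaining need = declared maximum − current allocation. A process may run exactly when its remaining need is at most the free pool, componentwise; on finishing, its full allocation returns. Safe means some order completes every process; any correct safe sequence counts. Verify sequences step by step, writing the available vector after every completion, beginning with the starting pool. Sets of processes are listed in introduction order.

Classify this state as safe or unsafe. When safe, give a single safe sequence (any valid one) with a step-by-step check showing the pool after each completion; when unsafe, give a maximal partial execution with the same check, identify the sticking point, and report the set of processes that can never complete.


The state is SAFE; one workable sequence: T8, T9, T6, T7.
Key observation: nothing binds to the last unit here — the tightest requested-resource margin is 1, first seen at T8 ((1, 2, 1, 1) against (2, 3, 2, 3)).
Step-by-step check:
  pool = (2, 3, 2, 3)
  T8: need (1, 2, 1, 1) fits (2, 3, 2, 3); releases (1, 2, 2, 2), pool now (3, 5, 4, 5)
  T9: need (1, 4, 2, 3) fits (3, 5, 4, 5); releases (0, 2, 2, 2), pool now (3, 7, 6, 7)
  T6: need (1, 4, 1, 1) fits (3, 7, 6, 7); releases (0, 1, 1, 1), pool now (3, 8, 7, 8)
  T7: need (1, 4, 5, 5) fits (3, 8, 7, 8); releases (1, 2, 0, 0), pool now (4, 10, 7, 8)


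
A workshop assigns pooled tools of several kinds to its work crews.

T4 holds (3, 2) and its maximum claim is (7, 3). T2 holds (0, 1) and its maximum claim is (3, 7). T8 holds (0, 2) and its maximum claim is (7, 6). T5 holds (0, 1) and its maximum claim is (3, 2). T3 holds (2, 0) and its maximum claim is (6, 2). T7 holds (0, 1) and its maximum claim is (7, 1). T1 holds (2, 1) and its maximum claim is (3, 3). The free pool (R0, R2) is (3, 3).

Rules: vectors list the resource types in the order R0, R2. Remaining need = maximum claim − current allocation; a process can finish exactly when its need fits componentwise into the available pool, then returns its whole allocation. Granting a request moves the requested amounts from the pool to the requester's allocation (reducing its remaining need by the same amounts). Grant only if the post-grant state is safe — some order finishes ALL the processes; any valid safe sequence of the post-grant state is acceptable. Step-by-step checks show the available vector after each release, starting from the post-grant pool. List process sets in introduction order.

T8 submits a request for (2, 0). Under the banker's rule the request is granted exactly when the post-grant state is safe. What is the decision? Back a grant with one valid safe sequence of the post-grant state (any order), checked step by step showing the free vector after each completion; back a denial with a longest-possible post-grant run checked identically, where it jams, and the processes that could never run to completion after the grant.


DENY. Granting would leave the state unsafe.
Key observation: after T1, T5 the pool peaks at (3, 5), and each blocked process is short somewhere: T4 on R0; T2 on R2; T8 on R0; T3 on R0; T7 on R0.
On the post-grant state, T1, T5 is a maximal run — nothing extends it. Step-by-step check:
  pool = (1, 3)
  T1: need (1, 2) fits (1, 3); releases (2, 1), pool now (3, 4)
  T5: need (3, 1) fits (3, 4); releases (0, 1), pool now (3, 5)
  T4 cannot run: need (4, 1) vs free (3, 5) (insufficient R0)
  T2 cannot run: need (3, 6) vs free (3, 5) (insufficient R2)
  T8 cannot run: need (5, 4) vs free (3, 5) (insufficient R0)
  T3 cannot run: need (4, 2) vs free (3, 5) (insufficient R0)
  T7 cannot run: need (7, 0) vs free (3, 5) (insufficient R0)
Post-grant, the permanently blocked set is T4, T2, T8, T3 and T7.


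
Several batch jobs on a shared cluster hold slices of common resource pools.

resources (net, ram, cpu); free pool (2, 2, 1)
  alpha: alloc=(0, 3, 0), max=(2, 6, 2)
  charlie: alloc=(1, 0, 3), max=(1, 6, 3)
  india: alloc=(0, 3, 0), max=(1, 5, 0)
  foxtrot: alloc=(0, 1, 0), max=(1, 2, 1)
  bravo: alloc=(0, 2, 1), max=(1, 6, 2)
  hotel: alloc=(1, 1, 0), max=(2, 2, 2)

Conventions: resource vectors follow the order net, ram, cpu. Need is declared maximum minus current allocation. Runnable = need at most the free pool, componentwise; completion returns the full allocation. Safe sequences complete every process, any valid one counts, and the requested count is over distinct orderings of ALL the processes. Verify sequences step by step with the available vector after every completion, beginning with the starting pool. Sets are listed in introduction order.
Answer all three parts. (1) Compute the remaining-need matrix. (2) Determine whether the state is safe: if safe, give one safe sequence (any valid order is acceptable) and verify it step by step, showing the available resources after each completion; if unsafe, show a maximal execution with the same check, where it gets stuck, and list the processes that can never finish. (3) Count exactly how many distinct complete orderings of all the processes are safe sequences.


(1) Remaining need (order net, ram, cpu):
  alpha: (2, 3, 2)
  charlie: (0, 6, 0)
  india: (1, 2, 0)
  foxtrot: (1, 1, 1)
  bravo: (1, 4, 1)
  hotel: (1, 1, 2)
(2) SAFE. One safe sequence: foxtrot, india, charlie, alpha, bravo, hotel.
Key observation: at foxtrot the run first touches a limit — (1, 1, 1) against (2, 2, 1), exact on a resource it actually requests.
Walking it through:
  pool = (2, 2, 1)
  foxtrot needs (1, 1, 1) <= (2, 2, 1) -> finishes; pool += (0, 1, 0) = (2, 3, 1)
  india needs (1, 2, 0) <= (2, 3, 1) -> finishes; pool += (0, 3, 0) = (2, 6, 1)
  charlie needs (0, 6, 0) <= (2, 6, 1) -> finishes; pool += (1, 0, 3) = (3, 6, 4)
  alpha needs (2, 3, 2) <= (3, 6, 4) -> finishes; pool += (0, 3, 0) = (3, 9, 4)
  bravo needs (1, 4, 1) <= (3, 9, 4) -> finishes; pool += (0, 2, 1) = (3, 11, 5)
  hotel needs (1, 1, 2) <= (3, 11, 5) -> finishes; pool += (1, 1, 0) = (4, 12, 5)
(3) The exact count: 48 of the possible complete orderings are safe sequences.


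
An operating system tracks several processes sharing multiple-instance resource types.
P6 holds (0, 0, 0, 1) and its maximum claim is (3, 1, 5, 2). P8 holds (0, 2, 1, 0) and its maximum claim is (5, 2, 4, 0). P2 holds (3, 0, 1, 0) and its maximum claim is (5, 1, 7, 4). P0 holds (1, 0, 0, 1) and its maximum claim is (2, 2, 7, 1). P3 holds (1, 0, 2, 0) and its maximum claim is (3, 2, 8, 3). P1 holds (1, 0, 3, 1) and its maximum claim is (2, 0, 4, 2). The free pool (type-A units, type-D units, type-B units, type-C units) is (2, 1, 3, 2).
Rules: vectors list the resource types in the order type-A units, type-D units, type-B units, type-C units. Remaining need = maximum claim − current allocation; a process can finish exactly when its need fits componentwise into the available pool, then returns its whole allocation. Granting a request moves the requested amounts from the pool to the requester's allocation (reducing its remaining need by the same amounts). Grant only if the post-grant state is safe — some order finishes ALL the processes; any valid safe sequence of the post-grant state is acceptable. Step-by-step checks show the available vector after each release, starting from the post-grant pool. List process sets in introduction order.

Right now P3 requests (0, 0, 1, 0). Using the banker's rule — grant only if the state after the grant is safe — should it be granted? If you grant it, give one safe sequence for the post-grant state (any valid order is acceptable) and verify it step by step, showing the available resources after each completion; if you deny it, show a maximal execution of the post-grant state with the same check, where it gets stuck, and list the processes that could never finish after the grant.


DENY: after the grant no complete ordering would exist.
Key observation: after P1, P6 the pool peaks at (3, 1, 5, 4), and each blocked process is short somewhere: P8 on type-A units; P2 on type-B units; P0 on type-D units, type-B units; P3 on type-D units.
After a pretend grant, a maximal execution: P1, P6 — then nothing else fits. Check, step by step:
  pool = (2, 1, 2, 2)
  run P1 (needs (1, 0, 1, 1), free (2, 1, 2, 2)); after release of (1, 0, 3, 1) the pool is (3, 1, 5, 3)
  run P6 (needs (3, 1, 5, 1), free (3, 1, 5, 3)); after release of (0, 0, 0, 1) the pool is (3, 1, 5, 4)
  blocked: P8 wants (5, 0, 3, 0), pool (3, 1, 5, 4) — not enough type-A units
  blocked: P2 wants (2, 1, 6, 4), pool (3, 1, 5, 4) — not enough type-B units
  blocked: P0 wants (1, 2, 7, 0), pool (3, 1, 5, 4) — not enough type-D units and type-B units
  blocked: P3 wants (2, 2, 5, 3), pool (3, 1, 5, 4) — not enough type-D units
Had the request been granted, P8, P2, P0 and P3 could never finish.


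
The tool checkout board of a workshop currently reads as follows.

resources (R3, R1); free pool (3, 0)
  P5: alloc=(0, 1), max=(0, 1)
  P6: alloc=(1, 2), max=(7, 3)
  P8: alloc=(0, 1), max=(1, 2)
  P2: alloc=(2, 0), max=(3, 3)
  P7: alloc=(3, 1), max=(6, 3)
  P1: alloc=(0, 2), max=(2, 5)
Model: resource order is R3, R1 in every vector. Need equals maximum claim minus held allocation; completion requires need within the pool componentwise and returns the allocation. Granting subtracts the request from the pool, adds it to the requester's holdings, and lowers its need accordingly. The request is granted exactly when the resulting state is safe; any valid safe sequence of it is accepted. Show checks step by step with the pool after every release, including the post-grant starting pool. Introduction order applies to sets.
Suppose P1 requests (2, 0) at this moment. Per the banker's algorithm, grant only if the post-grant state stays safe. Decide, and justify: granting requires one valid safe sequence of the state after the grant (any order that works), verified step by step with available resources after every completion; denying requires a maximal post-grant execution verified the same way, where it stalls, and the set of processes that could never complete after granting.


DENY: after the grant no complete ordering would exist.
Key observation: after P5, P8 the pool peaks at (1, 2), and each blocked process is short somewhere: P6 on R3; P2 on R1; P7 on R3; P1 on R1.
After a pretend grant, a maximal execution: P5, P8 — then nothing else fits. Check, step by step:
  pool = (1, 0)
  P5 needs (0, 0) <= (1, 0) -> finishes; pool += (0, 1) = (1, 1)
  P8 needs (1, 1) <= (1, 1) -> finishes; pool += (0, 1) = (1, 2)
  P6 still needs (6, 1) but only (1, 2) is free — short on R3
  P2 still needs (1, 3) but only (1, 2) is free — short on R1
  P7 still needs (3, 2) but only (1, 2) is free — short on R3
  P1 still needs (0, 3) but only (1, 2) is free — short on R1
Processes that could never finish after the grant: P6, P2, P7 and P1.


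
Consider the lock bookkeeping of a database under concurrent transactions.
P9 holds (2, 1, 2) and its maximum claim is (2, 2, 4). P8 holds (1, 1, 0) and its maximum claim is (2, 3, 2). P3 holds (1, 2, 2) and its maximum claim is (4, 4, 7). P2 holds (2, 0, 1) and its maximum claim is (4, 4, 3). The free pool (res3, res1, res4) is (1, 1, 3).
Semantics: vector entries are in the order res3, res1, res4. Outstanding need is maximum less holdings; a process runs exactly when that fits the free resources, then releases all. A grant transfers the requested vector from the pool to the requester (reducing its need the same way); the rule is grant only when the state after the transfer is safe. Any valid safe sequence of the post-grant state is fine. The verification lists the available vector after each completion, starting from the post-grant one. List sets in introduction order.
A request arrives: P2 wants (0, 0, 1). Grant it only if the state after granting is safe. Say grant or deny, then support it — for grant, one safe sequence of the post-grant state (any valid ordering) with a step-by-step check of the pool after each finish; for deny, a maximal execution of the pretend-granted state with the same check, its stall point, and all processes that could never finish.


DENY — the pretend-granted state is unsafe.
Key observation: after P9, P8 the pool peaks at (4, 3, 4), and each blocked process is short somewhere: P3 on res4; P2 on res1.
Pretend the grant happened; the run P9, P8 goes as far as possible. Step-by-step check:
  pool = (1, 1, 2)
  run P9 (needs (0, 1, 2), free (1, 1, 2)); after release of (2, 1, 2) the pool is (3, 2, 4)
  run P8 (needs (1, 2, 2), free (3, 2, 4)); after release of (1, 1, 0) the pool is (4, 3, 4)
  P3 cannot run: need (3, 2, 5) vs free (4, 3, 4) (insufficient res4)
  P2 cannot run: need (2, 4, 1) vs free (4, 3, 4) (insufficient res1)
Post-grant, the permanently blocked set is P3 and P2.


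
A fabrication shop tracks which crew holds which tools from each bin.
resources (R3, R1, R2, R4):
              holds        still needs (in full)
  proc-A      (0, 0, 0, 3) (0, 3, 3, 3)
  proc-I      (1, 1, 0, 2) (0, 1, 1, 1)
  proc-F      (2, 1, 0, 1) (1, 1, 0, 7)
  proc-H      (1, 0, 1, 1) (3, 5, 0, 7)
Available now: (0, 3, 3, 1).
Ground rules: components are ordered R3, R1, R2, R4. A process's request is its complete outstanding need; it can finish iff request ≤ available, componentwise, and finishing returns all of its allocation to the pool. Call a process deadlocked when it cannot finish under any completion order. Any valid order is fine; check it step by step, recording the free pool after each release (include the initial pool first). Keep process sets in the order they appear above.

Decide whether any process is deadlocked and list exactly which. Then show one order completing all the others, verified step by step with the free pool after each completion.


Deadlocked: proc-F and proc-H.
Key observation: once proc-I, proc-A finish, the pool peaks at (1, 4, 3, 6) — and every remaining process still needs more R4 than that.
A valid finishing order for the others: proc-I, proc-A. Step-by-step check:
  pool = (0, 3, 3, 1)
  run proc-I (needs (0, 1, 1, 1), free (0, 3, 3, 1)); after release of (1, 1, 0, 2) the pool is (1, 4, 3, 3)
  run proc-A (needs (0, 3, 3, 3), free (1, 4, 3, 3)); after release of (0, 0, 0, 3) the pool is (1, 4, 3, 6)
The blocked processes can never fit:
  blocked: proc-F wants (1, 1, 0, 7), pool (1, 4, 3, 6) — not enough R4
  blocked: proc-H wants (3, 5, 0, 7), pool (1, 4, 3, 6) — not enough R3, R1 and R4


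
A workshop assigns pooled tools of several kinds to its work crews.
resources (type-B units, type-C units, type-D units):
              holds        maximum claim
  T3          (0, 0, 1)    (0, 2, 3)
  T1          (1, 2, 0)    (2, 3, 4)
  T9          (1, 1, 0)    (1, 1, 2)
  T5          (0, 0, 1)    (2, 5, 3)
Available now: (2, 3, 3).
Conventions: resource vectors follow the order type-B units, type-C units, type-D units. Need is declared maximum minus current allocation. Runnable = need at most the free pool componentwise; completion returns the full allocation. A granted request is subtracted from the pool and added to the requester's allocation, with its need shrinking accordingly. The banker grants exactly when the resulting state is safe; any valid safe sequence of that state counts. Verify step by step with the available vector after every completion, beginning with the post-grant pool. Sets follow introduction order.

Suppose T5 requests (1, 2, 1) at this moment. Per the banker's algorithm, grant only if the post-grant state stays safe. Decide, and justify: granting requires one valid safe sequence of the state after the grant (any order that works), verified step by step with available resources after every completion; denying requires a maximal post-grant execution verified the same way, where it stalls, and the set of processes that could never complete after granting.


DENY: after the grant no complete ordering would exist.
Key observation: after T9, T3 the pool peaks at (2, 2, 3), and each blocked process is short somewhere: T1 on type-D units; T5 on type-C units.
Pretend the grant happened; the run T9, T3 goes as far as possible. Verifying each step:
  pool = (1, 1, 2)
  T9: need (0, 0, 2) fits (1, 1, 2); releases (1, 1, 0), pool now (2, 2, 2)
  T3: need (0, 2, 2) fits (2, 2, 2); releases (0, 0, 1), pool now (2, 2, 3)
  blocked: T1 wants (1, 1, 4), pool (2, 2, 3) — not enough type-D units
  blocked: T5 wants (1, 3, 1), pool (2, 2, 3) — not enough type-C units
Post-grant, the permanently blocked set is T1 and T5.


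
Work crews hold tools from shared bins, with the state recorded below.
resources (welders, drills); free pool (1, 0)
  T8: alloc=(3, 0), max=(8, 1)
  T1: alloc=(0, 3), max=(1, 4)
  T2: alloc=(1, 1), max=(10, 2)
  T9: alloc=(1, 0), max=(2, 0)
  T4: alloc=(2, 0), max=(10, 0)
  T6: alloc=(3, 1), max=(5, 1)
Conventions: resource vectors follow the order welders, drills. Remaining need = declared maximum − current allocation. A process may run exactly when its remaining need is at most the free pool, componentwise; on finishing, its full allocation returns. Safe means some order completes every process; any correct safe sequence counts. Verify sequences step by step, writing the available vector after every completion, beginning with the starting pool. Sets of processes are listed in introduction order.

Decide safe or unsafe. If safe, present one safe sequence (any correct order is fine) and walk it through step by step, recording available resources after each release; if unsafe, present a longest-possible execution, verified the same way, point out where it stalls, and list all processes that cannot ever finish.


SAFE — a valid safe sequence is T9, T6, T8, T4, T1, T2.
Key observation: T9 is the earliest step where a requested resource binds exactly: need (1, 0), pool (1, 0) at its turn.
Step-by-step check:
  pool = (1, 0)
  T9: need (1, 0) fits (1, 0); releases (1, 0), pool now (2, 0)
  T6: need (2, 0) fits (2, 0); releases (3, 1), pool now (5, 1)
  T8: need (5, 1) fits (5, 1); releases (3, 0), pool now (8, 1)
  T4: need (8, 0) fits (8, 1); releases (2, 0), pool now (10, 1)
  T1: need (1, 1) fits (10, 1); releases (0, 3), pool now (10, 4)
  T2: need (9, 1) fits (10, 4); releases (1, 1), pool now (11, 5)


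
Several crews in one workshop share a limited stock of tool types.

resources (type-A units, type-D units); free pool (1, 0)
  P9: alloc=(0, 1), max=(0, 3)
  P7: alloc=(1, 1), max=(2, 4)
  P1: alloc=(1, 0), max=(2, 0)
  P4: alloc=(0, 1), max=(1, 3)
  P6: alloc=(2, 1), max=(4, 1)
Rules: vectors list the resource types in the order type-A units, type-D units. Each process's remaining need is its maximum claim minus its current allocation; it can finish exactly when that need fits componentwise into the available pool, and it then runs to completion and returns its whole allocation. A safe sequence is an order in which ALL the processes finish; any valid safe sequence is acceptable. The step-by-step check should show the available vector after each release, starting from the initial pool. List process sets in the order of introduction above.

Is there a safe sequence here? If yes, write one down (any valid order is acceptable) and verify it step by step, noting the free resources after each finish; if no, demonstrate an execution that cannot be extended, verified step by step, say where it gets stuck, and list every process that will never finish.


The state is UNSAFE.
Key observation: after P1, P6 complete, (4, 1) is the best the pool ever gets, yet each leftover process wants more type-D units.
The run P1, P6 cannot be extended any further. Walking it through:
  pool = (1, 0)
  run P1 (needs (1, 0), free (1, 0)); after release of (1, 0) the pool is (2, 0)
  run P6 (needs (2, 0), free (2, 0)); after release of (2, 1) the pool is (4, 1)
  P9 still needs (0, 2) but only (4, 1) is free — short on type-D units
  P7 still needs (1, 3) but only (4, 1) is free — short on type-D units
  P4 still needs (1, 2) but only (4, 1) is free — short on type-D units
Permanently blocked: P9, P7 and P4.


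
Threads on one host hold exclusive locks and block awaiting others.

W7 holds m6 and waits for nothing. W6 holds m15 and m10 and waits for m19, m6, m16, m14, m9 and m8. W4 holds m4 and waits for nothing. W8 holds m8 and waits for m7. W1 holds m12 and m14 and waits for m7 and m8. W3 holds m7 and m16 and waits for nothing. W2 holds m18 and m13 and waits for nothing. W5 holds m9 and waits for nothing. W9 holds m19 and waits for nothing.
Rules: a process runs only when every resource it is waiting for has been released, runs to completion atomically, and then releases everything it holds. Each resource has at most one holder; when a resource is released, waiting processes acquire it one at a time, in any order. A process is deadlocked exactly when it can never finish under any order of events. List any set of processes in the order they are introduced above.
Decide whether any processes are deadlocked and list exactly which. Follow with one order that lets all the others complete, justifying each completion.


No process is deadlocked.
Key observation: every chain of waits terminates; starting from the processes that wait on nothing, all the rest unlock in turn.
One completion order for the rest: W3, W7, W8, W5, W9, W1, W2, W4, W6.
Verifying each step:
  W3 waits on nothing -> runs at once and releases m7 and m16
  W7 waits on nothing -> runs at once and releases m6
  W8: everything it awaited (m7) is free; runs, freeing m8
  W5 waits on nothing -> runs at once and releases m9
  W9 waits on nothing -> runs at once and releases m19
  W1: everything it awaited (m7 and m8) is free; runs, freeing m12 and m14
  W2 waits on nothing -> runs at once and releases m18 and m13
  W4 waits on nothing -> runs at once and releases m4
  W6: everything it awaited (m19, m6, m16, m14, m9 and m8) is free; runs, freeing m15 and m10


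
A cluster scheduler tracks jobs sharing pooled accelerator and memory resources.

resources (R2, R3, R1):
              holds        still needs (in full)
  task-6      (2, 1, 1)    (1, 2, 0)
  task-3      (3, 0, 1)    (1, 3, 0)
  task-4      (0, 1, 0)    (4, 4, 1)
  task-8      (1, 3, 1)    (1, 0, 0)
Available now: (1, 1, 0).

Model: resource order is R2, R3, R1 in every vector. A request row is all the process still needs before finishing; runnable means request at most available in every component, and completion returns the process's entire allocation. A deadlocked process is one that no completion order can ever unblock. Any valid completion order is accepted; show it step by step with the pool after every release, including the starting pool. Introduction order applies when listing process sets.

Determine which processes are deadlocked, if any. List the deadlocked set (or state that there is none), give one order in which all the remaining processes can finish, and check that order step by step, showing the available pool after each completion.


Nothing here is deadlocked.
Key observation: the pool covers task-8 at once, and every later process fits after earlier releases.
A valid finishing order for the others: task-8, task-3, task-4, task-6. Walking it through:
  pool = (1, 1, 0)
  task-8 needs (1, 0, 0) <= (1, 1, 0) -> finishes; pool += (1, 3, 1) = (2, 4, 1)
  task-3 needs (1, 3, 0) <= (2, 4, 1) -> finishes; pool += (3, 0, 1) = (5, 4, 2)
  task-4 needs (4, 4, 1) <= (5, 4, 2) -> finishes; pool += (0, 1, 0) = (5, 5, 2)
  task-6 needs (1, 2, 0) <= (5, 5, 2) -> finishes; pool += (2, 1, 1) = (7, 6, 3)


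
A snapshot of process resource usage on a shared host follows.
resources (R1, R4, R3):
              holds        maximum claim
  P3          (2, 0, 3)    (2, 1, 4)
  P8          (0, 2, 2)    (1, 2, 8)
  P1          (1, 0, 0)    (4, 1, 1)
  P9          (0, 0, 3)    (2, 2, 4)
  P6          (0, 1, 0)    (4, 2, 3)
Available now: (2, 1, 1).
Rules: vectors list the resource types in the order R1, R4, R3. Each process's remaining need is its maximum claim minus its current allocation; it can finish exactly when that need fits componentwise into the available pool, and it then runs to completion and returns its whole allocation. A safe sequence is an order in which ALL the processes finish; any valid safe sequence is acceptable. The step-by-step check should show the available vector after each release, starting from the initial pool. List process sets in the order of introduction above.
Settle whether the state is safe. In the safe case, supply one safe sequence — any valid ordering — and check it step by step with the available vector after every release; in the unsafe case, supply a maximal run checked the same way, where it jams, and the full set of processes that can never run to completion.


SAFE. One safe sequence: P3, P6, P9, P8, P1.
Key observation: the first exact fit in this order is P3 — it needs (0, 1, 1) with (2, 1, 1) free, meeting a requested resource to the last unit.
Verifying each step:
  pool = (2, 1, 1)
  run P3 (needs (0, 1, 1), free (2, 1, 1)); after release of (2, 0, 3) the pool is (4, 1, 4)
  run P6 (needs (4, 1, 3), free (4, 1, 4)); after release of (0, 1, 0) the pool is (4, 2, 4)
  run P9 (needs (2, 2, 1), free (4, 2, 4)); after release of (0, 0, 3) the pool is (4, 2, 7)
  run P8 (needs (1, 0, 6), free (4, 2, 7)); after release of (0, 2, 2) the pool is (4, 4, 9)
  run P1 (needs (3, 1, 1), free (4, 4, 9)); after release of (1, 0, 0) the pool is (5, 4, 9)


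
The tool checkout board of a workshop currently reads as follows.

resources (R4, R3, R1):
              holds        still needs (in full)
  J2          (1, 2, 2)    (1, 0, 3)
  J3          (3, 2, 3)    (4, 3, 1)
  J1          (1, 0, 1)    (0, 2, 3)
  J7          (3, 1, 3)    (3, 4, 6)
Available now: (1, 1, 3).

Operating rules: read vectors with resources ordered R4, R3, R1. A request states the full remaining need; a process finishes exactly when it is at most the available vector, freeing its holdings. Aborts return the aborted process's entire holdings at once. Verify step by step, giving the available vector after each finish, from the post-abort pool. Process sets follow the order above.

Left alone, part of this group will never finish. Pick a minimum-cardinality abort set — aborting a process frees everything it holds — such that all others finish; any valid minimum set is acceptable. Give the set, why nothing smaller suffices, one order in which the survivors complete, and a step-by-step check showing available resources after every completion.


Minimum abort set: J7.
Key observation: J3 could never have finished before the abort; with (3, 1, 3) returned by J7, it fits at step 3.
Why nothing smaller works: aborting no one leaves the state deadlocked as given.
Survivors finish in the order: J2, J1, J3. Verifying each step (pool after the aborts first):
  pool = (4, 2, 6)
  run J2 (needs (1, 0, 3), free (4, 2, 6)); after release of (1, 2, 2) the pool is (5, 4, 8)
  run J1 (needs (0, 2, 3), free (5, 4, 8)); after release of (1, 0, 1) the pool is (6, 4, 9)
  run J3 (needs (4, 3, 1), free (6, 4, 9)); after release of (3, 2, 3) the pool is (9, 6, 12)


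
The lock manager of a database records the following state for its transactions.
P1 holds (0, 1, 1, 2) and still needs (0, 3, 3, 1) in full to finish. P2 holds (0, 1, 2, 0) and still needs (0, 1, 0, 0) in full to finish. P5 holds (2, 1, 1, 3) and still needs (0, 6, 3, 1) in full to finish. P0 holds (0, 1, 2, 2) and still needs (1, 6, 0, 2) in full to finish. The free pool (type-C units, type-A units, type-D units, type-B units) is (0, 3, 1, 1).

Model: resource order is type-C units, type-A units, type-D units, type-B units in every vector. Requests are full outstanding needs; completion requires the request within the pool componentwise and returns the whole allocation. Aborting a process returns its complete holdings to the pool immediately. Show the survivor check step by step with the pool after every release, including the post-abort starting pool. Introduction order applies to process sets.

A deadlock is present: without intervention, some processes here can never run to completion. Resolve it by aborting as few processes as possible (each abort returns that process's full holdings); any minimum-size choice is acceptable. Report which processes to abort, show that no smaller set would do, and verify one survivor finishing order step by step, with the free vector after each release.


The answer: abort P0.
Key observation: aborting P0 returns (0, 1, 2, 2), and P5 — hopeless before — runs at step 3 with the returned capacity in the pool.
Minimality: the empty abort set fails — the state is deadlocked as it stands.
One survivor order: P2, P1, P5. Step-by-step check (post-abort pool first):
  pool = (0, 4, 3, 3)
  P2: need (0, 1, 0, 0) fits (0, 4, 3, 3); releases (0, 1, 2, 0), pool now (0, 5, 5, 3)
  P1: need (0, 3, 3, 1) fits (0, 5, 5, 3); releases (0, 1, 1, 2), pool now (0, 6, 6, 5)
  P5: need (0, 6, 3, 1) fits (0, 6, 6, 5); releases (2, 1, 1, 3), pool now (2, 7, 7, 8)


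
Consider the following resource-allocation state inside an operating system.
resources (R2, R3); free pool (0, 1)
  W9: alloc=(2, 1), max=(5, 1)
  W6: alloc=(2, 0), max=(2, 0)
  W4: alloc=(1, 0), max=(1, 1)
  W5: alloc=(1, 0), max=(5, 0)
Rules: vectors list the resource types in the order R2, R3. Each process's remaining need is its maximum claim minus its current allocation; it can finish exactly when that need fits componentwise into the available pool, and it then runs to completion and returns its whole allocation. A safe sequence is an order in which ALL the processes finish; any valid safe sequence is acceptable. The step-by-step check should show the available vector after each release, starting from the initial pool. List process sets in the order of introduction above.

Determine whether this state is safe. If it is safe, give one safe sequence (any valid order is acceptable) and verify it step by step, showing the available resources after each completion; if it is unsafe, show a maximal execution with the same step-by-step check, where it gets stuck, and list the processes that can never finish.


The state is SAFE; one workable sequence: W6, W4, W9, W5.
Key observation: the order's first zero-slack moment is W4 ((0, 1) needed, (2, 1) free — a requested resource with nothing to spare).
Walking it through:
  pool = (0, 1)
  W6 needs (0, 0) <= (0, 1) -> finishes; pool += (2, 0) = (2, 1)
  W4 needs (0, 1) <= (2, 1) -> finishes; pool += (1, 0) = (3, 1)
  W9 needs (3, 0) <= (3, 1) -> finishes; pool += (2, 1) = (5, 2)
  W5 needs (4, 0) <= (5, 2) -> finishes; pool += (1, 0) = (6, 2)


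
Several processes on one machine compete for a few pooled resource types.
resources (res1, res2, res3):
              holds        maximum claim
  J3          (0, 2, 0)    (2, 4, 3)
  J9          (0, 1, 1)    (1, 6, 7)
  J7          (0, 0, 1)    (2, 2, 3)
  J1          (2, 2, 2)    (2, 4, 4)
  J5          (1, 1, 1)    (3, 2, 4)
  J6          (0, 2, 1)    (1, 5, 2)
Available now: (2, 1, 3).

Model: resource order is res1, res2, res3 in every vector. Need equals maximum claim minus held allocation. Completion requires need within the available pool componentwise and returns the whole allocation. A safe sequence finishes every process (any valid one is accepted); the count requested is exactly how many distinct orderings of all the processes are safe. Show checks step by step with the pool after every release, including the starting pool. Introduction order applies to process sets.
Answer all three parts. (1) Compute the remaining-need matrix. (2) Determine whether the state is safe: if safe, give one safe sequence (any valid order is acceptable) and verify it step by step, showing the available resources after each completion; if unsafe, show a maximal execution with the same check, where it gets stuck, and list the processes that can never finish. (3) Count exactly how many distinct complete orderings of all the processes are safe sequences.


(1) Remaining need (order res1, res2, res3):
  J3: (2, 2, 3)
  J9: (1, 5, 6)
  J7: (2, 2, 2)
  J1: (0, 2, 2)
  J5: (2, 1, 3)
  J6: (1, 3, 1)
(2) SAFE — a valid safe sequence is J5, J1, J7, J6, J3, J9.
Key observation: at J5 the run first touches a limit — (2, 1, 3) against (2, 1, 3), exact on a resource it actually requests.
Walking it through:
  pool = (2, 1, 3)
  J5: need (2, 1, 3) fits (2, 1, 3); releases (1, 1, 1), pool now (3, 2, 4)
  J1: need (0, 2, 2) fits (3, 2, 4); releases (2, 2, 2), pool now (5, 4, 6)
  J7: need (2, 2, 2) fits (5, 4, 6); releases (0, 0, 1), pool now (5, 4, 7)
  J6: need (1, 3, 1) fits (5, 4, 7); releases (0, 2, 1), pool now (5, 6, 8)
  J3: need (2, 2, 3) fits (5, 6, 8); releases (0, 2, 0), pool now (5, 8, 8)
  J9: need (1, 5, 6) fits (5, 8, 8); releases (0, 1, 1), pool now (5, 9, 9)
(3) Precisely 38 of the possible complete orderings are safe sequences.
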